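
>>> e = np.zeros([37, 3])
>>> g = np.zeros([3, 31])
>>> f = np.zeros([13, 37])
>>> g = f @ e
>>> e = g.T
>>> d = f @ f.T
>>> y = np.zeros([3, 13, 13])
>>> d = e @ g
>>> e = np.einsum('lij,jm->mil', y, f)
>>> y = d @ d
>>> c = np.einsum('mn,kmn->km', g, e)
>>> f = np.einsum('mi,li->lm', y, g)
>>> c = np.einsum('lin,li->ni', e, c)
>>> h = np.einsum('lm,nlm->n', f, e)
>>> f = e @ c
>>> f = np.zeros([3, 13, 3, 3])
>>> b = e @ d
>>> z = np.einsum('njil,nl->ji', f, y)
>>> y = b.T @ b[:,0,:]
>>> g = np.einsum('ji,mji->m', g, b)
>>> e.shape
(37, 13, 3)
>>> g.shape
(37,)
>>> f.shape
(3, 13, 3, 3)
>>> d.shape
(3, 3)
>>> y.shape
(3, 13, 3)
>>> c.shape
(3, 13)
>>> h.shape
(37,)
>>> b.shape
(37, 13, 3)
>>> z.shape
(13, 3)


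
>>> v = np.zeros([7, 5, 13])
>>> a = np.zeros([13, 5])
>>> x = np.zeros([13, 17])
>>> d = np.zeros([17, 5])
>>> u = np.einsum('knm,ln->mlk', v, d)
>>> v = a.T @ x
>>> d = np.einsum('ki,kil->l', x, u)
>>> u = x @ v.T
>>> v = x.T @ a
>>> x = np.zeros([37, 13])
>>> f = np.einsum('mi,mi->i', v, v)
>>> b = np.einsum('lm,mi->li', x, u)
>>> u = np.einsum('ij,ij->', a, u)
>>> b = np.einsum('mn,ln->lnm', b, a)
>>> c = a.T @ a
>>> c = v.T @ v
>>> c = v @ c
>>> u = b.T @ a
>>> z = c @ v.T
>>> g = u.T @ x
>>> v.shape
(17, 5)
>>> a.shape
(13, 5)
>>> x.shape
(37, 13)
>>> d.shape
(7,)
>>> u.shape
(37, 5, 5)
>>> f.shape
(5,)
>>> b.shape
(13, 5, 37)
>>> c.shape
(17, 5)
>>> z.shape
(17, 17)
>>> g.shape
(5, 5, 13)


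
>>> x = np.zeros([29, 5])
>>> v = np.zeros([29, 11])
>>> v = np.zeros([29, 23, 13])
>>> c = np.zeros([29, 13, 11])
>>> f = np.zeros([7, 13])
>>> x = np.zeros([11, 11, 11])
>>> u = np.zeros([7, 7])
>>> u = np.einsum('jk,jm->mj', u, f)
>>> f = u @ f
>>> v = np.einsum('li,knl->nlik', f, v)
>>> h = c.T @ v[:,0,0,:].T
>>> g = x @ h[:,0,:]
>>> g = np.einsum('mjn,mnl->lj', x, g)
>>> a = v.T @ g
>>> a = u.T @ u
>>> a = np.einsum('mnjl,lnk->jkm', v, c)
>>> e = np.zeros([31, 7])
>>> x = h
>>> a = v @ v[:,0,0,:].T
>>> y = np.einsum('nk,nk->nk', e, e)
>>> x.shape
(11, 13, 23)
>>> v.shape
(23, 13, 13, 29)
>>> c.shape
(29, 13, 11)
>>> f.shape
(13, 13)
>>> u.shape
(13, 7)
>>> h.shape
(11, 13, 23)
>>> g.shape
(23, 11)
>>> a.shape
(23, 13, 13, 23)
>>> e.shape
(31, 7)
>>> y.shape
(31, 7)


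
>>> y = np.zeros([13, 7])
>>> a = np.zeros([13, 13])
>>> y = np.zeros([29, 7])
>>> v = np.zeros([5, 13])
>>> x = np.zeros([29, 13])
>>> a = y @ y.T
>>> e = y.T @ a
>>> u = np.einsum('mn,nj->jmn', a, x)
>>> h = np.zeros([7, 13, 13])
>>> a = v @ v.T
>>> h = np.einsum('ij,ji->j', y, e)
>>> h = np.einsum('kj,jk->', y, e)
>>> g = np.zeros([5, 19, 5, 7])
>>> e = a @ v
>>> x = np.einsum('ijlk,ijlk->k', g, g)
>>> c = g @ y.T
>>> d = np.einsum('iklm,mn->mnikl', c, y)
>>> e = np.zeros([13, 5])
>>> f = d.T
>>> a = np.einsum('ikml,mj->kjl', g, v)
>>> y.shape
(29, 7)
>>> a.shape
(19, 13, 7)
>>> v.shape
(5, 13)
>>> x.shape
(7,)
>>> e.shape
(13, 5)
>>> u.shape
(13, 29, 29)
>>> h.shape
()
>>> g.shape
(5, 19, 5, 7)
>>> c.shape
(5, 19, 5, 29)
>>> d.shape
(29, 7, 5, 19, 5)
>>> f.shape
(5, 19, 5, 7, 29)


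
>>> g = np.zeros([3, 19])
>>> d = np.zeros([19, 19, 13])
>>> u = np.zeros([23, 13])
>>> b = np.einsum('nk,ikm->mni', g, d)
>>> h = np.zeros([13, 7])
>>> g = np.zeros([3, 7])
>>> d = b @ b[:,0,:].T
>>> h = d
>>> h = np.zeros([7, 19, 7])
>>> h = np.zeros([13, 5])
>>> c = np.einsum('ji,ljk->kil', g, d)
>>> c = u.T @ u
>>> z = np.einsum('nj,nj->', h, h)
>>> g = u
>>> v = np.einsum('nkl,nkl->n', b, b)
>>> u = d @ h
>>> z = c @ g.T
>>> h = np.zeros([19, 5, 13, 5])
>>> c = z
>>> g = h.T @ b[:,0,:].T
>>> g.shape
(5, 13, 5, 13)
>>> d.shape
(13, 3, 13)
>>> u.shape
(13, 3, 5)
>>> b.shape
(13, 3, 19)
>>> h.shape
(19, 5, 13, 5)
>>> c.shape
(13, 23)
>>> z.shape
(13, 23)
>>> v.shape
(13,)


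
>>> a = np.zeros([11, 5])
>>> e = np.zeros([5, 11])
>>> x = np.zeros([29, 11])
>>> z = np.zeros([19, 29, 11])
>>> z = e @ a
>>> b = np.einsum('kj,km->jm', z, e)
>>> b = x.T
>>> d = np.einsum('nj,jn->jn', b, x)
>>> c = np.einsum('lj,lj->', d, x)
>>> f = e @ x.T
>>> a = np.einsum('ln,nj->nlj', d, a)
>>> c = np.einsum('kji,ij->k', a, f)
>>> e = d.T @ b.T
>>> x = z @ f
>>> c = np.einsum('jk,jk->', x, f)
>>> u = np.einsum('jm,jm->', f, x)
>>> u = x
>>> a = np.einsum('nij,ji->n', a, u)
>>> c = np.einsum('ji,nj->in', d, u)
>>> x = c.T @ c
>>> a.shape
(11,)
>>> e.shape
(11, 11)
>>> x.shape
(5, 5)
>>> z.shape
(5, 5)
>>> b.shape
(11, 29)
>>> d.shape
(29, 11)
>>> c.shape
(11, 5)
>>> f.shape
(5, 29)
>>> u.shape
(5, 29)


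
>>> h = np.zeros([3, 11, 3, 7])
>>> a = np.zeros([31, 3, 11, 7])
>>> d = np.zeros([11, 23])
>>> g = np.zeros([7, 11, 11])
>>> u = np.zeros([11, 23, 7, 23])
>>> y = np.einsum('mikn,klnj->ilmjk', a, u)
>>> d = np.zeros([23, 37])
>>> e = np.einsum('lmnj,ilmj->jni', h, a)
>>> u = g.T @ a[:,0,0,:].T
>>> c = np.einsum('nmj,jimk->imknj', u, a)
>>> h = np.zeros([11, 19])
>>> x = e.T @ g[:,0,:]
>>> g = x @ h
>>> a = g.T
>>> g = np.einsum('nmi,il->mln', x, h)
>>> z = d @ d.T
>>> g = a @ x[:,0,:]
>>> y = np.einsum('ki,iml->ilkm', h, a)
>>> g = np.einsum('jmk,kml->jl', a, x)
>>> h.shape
(11, 19)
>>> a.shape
(19, 3, 31)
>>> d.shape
(23, 37)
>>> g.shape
(19, 11)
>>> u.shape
(11, 11, 31)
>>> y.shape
(19, 31, 11, 3)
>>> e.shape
(7, 3, 31)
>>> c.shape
(3, 11, 7, 11, 31)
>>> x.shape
(31, 3, 11)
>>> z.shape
(23, 23)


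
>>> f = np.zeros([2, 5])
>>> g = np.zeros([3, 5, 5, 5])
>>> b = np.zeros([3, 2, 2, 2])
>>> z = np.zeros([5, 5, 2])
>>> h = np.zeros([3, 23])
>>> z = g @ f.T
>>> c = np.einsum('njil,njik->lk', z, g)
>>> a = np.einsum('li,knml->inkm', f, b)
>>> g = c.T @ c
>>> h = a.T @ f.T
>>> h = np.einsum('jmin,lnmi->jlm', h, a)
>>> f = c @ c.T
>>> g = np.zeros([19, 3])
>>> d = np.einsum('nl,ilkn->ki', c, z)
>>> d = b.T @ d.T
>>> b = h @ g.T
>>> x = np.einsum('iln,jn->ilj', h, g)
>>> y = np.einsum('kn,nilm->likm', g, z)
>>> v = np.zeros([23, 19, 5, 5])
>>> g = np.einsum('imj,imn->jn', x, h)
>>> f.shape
(2, 2)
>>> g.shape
(19, 3)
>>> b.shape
(2, 5, 19)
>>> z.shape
(3, 5, 5, 2)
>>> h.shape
(2, 5, 3)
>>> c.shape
(2, 5)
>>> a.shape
(5, 2, 3, 2)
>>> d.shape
(2, 2, 2, 5)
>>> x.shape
(2, 5, 19)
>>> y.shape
(5, 5, 19, 2)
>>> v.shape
(23, 19, 5, 5)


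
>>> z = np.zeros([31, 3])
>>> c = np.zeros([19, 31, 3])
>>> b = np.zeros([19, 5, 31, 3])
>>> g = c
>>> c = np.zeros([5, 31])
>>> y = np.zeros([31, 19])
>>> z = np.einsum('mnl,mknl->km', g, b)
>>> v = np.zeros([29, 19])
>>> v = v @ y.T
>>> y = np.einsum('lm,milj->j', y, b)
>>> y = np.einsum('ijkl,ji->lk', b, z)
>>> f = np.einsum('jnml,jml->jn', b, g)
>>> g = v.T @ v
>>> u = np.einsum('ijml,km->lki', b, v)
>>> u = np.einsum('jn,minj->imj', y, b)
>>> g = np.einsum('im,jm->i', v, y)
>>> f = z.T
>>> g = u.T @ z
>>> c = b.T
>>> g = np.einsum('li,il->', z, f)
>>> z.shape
(5, 19)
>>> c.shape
(3, 31, 5, 19)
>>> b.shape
(19, 5, 31, 3)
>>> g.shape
()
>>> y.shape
(3, 31)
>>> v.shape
(29, 31)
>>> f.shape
(19, 5)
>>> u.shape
(5, 19, 3)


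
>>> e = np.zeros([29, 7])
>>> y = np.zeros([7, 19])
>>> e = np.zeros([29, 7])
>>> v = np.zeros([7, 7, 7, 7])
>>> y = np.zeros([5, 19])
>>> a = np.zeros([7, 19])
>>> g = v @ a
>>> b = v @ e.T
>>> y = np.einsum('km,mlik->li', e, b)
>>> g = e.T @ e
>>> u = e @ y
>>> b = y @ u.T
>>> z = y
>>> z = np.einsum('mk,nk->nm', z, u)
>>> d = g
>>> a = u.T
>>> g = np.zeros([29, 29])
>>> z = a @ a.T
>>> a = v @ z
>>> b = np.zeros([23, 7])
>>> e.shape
(29, 7)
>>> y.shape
(7, 7)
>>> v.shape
(7, 7, 7, 7)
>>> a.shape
(7, 7, 7, 7)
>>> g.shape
(29, 29)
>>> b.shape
(23, 7)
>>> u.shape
(29, 7)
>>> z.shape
(7, 7)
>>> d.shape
(7, 7)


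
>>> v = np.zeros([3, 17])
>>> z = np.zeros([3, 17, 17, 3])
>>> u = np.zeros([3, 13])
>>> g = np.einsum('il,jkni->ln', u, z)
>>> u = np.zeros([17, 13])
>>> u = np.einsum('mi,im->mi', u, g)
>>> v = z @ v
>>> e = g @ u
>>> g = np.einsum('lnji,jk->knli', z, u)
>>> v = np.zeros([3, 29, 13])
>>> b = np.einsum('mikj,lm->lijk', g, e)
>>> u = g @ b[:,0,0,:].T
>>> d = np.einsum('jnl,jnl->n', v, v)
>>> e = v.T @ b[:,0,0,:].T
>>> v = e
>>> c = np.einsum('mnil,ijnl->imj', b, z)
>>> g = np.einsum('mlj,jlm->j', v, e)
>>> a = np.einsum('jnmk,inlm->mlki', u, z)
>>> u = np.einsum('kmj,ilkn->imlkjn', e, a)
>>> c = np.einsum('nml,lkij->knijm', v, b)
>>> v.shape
(13, 29, 13)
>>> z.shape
(3, 17, 17, 3)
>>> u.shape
(3, 29, 17, 13, 13, 3)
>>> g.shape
(13,)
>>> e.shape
(13, 29, 13)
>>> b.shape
(13, 17, 3, 3)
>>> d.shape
(29,)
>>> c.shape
(17, 13, 3, 3, 29)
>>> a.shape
(3, 17, 13, 3)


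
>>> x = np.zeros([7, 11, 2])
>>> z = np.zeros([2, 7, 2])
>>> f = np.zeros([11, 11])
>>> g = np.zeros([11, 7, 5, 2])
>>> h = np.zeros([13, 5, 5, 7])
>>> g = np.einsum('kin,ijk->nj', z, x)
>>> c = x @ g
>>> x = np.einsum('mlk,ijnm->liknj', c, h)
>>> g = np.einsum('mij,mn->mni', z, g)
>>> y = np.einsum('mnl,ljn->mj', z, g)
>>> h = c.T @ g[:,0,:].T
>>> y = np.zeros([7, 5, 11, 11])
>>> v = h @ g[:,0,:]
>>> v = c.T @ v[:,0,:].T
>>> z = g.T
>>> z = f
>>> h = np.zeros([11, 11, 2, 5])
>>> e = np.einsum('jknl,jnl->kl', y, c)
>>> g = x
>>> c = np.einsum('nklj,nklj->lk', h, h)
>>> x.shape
(11, 13, 11, 5, 5)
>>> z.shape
(11, 11)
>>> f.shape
(11, 11)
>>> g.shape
(11, 13, 11, 5, 5)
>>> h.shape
(11, 11, 2, 5)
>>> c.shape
(2, 11)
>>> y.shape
(7, 5, 11, 11)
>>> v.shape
(11, 11, 11)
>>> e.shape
(5, 11)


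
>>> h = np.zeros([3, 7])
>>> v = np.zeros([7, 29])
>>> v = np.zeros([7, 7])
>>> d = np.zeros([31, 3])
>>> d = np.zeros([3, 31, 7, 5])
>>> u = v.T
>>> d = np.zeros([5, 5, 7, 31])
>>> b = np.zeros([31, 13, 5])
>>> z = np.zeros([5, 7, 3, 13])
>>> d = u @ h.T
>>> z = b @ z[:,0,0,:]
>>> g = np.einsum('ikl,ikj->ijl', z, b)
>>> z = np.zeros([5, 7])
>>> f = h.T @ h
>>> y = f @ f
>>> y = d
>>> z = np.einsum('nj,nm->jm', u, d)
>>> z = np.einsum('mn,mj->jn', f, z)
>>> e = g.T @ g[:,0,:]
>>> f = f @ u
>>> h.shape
(3, 7)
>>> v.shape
(7, 7)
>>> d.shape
(7, 3)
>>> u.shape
(7, 7)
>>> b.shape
(31, 13, 5)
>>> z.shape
(3, 7)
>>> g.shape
(31, 5, 13)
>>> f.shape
(7, 7)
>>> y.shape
(7, 3)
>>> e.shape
(13, 5, 13)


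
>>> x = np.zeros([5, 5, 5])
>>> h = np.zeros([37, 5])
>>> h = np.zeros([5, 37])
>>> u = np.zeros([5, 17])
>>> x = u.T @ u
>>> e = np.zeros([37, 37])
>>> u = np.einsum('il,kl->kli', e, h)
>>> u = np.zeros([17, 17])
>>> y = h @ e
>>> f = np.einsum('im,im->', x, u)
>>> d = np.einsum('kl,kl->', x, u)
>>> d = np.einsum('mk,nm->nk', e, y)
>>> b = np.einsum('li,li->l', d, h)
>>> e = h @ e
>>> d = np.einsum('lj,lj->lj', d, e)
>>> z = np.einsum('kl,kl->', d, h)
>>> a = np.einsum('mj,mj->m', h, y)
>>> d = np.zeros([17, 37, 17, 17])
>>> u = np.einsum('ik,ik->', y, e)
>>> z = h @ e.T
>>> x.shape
(17, 17)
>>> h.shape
(5, 37)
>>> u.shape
()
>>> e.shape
(5, 37)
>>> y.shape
(5, 37)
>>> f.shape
()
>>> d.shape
(17, 37, 17, 17)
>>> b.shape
(5,)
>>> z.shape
(5, 5)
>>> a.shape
(5,)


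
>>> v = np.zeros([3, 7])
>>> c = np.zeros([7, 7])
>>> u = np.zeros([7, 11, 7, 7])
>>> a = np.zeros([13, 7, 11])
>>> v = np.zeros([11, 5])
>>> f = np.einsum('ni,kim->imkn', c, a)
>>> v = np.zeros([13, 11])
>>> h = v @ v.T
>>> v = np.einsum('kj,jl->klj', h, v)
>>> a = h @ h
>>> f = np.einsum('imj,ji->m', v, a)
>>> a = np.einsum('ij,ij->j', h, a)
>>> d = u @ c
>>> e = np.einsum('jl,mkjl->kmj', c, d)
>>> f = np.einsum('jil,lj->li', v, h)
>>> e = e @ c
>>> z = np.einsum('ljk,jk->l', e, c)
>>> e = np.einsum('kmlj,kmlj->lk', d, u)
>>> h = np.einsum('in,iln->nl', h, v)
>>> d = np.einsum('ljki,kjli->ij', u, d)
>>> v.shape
(13, 11, 13)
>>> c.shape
(7, 7)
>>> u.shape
(7, 11, 7, 7)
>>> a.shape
(13,)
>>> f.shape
(13, 11)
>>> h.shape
(13, 11)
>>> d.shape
(7, 11)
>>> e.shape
(7, 7)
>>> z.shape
(11,)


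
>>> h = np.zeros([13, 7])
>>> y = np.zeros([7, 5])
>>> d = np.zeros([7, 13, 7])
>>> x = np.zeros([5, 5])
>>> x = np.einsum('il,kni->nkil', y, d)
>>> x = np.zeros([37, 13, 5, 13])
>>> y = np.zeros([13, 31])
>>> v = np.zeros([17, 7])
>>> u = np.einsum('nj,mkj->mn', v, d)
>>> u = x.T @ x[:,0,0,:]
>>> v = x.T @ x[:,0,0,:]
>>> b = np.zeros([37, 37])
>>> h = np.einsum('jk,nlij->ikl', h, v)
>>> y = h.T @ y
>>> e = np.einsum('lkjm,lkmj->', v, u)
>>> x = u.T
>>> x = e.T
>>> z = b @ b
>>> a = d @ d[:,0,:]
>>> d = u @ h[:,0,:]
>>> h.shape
(13, 7, 5)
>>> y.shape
(5, 7, 31)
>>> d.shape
(13, 5, 13, 5)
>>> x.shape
()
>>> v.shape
(13, 5, 13, 13)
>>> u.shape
(13, 5, 13, 13)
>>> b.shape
(37, 37)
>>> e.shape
()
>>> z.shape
(37, 37)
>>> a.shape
(7, 13, 7)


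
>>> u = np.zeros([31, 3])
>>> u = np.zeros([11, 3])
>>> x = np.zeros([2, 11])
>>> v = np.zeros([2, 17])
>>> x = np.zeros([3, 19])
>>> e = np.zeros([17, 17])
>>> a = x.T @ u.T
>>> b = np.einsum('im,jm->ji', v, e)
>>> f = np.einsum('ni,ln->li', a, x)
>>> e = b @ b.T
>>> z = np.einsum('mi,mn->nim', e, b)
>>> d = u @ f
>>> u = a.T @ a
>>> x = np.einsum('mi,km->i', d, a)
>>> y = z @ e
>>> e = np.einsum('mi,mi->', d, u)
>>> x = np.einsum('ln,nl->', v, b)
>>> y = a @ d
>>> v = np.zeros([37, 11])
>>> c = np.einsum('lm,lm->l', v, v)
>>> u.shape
(11, 11)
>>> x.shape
()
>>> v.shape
(37, 11)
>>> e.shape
()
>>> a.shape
(19, 11)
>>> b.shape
(17, 2)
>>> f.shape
(3, 11)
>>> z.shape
(2, 17, 17)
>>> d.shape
(11, 11)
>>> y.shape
(19, 11)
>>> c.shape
(37,)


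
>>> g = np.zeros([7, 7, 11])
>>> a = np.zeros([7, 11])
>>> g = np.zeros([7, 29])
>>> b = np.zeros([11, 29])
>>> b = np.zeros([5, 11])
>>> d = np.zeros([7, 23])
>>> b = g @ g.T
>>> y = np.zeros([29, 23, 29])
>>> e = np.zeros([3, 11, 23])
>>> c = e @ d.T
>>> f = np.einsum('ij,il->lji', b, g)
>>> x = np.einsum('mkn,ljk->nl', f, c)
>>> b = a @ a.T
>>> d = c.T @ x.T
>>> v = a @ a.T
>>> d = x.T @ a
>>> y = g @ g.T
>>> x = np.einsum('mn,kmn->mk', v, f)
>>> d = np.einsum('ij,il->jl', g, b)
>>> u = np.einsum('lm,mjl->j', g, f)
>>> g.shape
(7, 29)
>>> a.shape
(7, 11)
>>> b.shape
(7, 7)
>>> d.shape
(29, 7)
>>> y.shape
(7, 7)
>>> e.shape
(3, 11, 23)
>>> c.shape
(3, 11, 7)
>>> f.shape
(29, 7, 7)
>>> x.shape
(7, 29)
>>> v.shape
(7, 7)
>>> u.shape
(7,)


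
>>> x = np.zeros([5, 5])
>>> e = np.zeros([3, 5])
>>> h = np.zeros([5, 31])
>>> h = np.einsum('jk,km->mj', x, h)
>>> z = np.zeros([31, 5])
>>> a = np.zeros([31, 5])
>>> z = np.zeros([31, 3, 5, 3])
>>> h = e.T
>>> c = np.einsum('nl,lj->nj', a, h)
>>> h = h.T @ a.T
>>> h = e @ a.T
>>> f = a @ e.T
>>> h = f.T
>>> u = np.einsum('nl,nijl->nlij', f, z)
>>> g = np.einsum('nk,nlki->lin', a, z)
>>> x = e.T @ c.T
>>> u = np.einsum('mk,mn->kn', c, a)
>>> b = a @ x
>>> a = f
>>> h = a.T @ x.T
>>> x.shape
(5, 31)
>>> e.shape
(3, 5)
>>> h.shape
(3, 5)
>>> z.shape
(31, 3, 5, 3)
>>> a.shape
(31, 3)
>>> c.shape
(31, 3)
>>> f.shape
(31, 3)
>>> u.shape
(3, 5)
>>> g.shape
(3, 3, 31)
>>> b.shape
(31, 31)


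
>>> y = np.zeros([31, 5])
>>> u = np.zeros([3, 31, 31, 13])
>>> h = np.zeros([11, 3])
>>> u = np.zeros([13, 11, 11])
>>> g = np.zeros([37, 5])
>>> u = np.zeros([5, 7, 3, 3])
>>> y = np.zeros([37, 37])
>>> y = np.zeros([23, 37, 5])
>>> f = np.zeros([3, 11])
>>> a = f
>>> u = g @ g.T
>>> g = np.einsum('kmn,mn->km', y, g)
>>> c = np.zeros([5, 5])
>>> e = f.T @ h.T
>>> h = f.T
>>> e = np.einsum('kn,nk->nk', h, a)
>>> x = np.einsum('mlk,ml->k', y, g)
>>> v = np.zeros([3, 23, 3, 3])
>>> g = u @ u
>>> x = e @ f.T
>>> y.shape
(23, 37, 5)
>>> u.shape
(37, 37)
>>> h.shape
(11, 3)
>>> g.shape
(37, 37)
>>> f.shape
(3, 11)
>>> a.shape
(3, 11)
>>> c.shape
(5, 5)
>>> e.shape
(3, 11)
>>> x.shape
(3, 3)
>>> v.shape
(3, 23, 3, 3)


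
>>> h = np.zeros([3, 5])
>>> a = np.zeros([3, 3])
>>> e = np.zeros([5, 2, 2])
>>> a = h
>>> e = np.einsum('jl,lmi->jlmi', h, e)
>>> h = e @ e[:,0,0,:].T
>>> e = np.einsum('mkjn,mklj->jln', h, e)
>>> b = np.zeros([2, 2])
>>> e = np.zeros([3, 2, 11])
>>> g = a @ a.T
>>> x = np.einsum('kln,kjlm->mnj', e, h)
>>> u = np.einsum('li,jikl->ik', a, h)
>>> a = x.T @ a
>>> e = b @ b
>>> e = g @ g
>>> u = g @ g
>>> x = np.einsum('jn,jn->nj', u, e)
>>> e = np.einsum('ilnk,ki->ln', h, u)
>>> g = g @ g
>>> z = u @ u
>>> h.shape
(3, 5, 2, 3)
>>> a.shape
(5, 11, 5)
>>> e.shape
(5, 2)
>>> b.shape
(2, 2)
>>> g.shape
(3, 3)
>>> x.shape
(3, 3)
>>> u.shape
(3, 3)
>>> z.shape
(3, 3)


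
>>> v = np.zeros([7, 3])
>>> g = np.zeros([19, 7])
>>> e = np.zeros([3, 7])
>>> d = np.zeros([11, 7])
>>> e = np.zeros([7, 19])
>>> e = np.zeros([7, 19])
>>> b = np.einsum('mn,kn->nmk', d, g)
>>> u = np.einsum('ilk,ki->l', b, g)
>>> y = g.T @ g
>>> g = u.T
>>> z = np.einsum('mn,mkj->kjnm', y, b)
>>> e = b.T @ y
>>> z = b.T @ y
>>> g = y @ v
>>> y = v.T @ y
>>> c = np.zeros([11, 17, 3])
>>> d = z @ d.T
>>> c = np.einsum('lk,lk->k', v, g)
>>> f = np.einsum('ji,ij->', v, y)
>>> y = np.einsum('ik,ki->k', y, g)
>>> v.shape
(7, 3)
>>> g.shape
(7, 3)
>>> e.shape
(19, 11, 7)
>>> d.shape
(19, 11, 11)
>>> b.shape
(7, 11, 19)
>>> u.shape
(11,)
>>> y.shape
(7,)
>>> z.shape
(19, 11, 7)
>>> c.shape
(3,)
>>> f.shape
()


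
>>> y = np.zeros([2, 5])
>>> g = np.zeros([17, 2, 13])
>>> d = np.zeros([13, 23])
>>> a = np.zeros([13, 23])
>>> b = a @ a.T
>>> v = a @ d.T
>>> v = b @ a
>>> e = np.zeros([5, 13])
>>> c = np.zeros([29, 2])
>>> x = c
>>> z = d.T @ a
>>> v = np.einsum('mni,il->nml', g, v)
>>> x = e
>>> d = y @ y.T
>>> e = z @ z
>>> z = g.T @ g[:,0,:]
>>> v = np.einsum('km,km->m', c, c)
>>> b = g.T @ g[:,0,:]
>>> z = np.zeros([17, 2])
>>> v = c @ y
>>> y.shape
(2, 5)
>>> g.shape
(17, 2, 13)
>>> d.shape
(2, 2)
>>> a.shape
(13, 23)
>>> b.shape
(13, 2, 13)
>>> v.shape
(29, 5)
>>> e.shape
(23, 23)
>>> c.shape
(29, 2)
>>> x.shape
(5, 13)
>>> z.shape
(17, 2)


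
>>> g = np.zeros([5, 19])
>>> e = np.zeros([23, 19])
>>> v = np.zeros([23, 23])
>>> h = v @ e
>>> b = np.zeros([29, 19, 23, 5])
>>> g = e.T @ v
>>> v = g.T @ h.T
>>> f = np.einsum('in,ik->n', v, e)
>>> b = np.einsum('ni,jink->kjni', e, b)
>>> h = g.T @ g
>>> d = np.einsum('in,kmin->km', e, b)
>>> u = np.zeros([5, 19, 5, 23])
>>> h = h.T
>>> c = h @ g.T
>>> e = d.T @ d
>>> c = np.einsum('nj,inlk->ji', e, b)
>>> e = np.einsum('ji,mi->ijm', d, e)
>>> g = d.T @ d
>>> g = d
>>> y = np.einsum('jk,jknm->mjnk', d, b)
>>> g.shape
(5, 29)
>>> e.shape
(29, 5, 29)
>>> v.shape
(23, 23)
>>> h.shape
(23, 23)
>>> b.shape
(5, 29, 23, 19)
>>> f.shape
(23,)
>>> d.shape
(5, 29)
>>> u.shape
(5, 19, 5, 23)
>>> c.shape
(29, 5)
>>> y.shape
(19, 5, 23, 29)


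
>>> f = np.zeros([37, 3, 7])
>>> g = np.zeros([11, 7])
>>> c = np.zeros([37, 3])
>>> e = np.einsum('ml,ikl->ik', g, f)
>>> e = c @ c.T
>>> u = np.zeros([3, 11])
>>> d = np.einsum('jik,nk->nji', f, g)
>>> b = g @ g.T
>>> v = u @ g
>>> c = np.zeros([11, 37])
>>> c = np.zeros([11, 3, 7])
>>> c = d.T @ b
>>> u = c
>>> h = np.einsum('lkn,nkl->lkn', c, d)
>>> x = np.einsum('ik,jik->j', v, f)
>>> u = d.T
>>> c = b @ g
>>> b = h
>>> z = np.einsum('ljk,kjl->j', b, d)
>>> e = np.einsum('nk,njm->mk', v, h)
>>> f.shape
(37, 3, 7)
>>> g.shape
(11, 7)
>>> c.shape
(11, 7)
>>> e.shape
(11, 7)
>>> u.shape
(3, 37, 11)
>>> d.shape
(11, 37, 3)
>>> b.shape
(3, 37, 11)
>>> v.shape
(3, 7)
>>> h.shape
(3, 37, 11)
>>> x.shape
(37,)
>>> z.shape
(37,)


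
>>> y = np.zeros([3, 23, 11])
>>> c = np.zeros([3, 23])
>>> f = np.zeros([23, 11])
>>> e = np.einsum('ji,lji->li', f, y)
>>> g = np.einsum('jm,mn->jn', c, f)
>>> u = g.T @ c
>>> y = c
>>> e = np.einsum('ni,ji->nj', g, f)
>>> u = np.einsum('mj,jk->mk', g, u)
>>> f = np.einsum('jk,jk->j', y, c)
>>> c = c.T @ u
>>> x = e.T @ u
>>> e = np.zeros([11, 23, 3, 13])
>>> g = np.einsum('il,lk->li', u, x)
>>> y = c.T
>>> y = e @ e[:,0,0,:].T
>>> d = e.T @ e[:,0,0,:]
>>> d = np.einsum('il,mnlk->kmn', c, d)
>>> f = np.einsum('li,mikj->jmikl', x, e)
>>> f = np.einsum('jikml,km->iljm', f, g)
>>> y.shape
(11, 23, 3, 11)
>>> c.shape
(23, 23)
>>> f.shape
(11, 23, 13, 3)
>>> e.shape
(11, 23, 3, 13)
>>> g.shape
(23, 3)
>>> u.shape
(3, 23)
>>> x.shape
(23, 23)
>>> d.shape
(13, 13, 3)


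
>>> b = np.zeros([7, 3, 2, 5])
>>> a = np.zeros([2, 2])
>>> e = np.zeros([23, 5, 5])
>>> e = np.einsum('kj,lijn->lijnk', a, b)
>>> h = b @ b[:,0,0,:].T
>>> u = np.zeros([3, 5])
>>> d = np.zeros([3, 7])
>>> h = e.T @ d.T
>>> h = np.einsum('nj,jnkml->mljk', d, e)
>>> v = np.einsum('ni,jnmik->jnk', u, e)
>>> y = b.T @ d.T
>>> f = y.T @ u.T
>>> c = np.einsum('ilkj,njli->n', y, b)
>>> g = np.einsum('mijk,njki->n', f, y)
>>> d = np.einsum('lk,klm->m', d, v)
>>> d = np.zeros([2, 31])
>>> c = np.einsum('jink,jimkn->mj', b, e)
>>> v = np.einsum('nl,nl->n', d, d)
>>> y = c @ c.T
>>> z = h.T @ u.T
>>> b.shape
(7, 3, 2, 5)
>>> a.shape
(2, 2)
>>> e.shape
(7, 3, 2, 5, 2)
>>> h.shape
(5, 2, 7, 2)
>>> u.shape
(3, 5)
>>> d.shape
(2, 31)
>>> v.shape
(2,)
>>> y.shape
(2, 2)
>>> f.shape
(3, 3, 2, 3)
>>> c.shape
(2, 7)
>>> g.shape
(5,)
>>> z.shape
(2, 7, 2, 3)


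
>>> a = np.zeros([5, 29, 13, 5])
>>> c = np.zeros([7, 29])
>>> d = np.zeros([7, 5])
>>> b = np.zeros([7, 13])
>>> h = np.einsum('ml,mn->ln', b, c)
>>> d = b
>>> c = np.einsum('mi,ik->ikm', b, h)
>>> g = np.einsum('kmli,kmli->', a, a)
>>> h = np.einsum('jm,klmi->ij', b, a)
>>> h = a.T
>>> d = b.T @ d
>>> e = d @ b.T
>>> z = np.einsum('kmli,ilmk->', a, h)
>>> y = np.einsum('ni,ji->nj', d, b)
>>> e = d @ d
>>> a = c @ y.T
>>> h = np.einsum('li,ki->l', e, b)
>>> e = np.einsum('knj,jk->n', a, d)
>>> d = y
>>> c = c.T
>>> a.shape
(13, 29, 13)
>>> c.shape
(7, 29, 13)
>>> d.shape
(13, 7)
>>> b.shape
(7, 13)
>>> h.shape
(13,)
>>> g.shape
()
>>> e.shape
(29,)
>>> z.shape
()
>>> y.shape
(13, 7)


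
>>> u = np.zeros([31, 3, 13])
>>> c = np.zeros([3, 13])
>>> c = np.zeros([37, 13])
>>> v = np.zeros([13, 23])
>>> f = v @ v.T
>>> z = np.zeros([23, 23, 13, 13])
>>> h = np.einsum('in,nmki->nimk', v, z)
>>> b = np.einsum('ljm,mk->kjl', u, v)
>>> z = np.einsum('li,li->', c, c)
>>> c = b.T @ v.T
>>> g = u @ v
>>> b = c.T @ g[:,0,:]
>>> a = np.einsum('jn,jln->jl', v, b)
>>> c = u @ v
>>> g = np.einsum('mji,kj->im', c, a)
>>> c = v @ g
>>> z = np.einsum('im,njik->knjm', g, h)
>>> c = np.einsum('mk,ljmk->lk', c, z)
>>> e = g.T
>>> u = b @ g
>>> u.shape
(13, 3, 31)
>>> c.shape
(13, 31)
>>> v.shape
(13, 23)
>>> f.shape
(13, 13)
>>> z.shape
(13, 23, 13, 31)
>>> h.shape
(23, 13, 23, 13)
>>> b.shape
(13, 3, 23)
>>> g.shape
(23, 31)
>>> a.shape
(13, 3)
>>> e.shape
(31, 23)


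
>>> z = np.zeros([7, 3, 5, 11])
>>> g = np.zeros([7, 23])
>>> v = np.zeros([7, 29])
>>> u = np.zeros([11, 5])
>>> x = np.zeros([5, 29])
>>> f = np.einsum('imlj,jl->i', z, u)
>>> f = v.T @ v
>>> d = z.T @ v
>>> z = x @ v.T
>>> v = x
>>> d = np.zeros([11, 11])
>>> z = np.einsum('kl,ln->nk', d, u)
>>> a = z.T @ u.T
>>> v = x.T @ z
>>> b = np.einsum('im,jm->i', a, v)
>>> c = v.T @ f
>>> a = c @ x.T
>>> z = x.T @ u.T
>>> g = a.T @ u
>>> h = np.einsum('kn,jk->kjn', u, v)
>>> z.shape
(29, 11)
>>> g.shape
(5, 5)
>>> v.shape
(29, 11)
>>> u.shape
(11, 5)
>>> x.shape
(5, 29)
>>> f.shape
(29, 29)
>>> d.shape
(11, 11)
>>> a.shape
(11, 5)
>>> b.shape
(11,)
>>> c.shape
(11, 29)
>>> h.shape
(11, 29, 5)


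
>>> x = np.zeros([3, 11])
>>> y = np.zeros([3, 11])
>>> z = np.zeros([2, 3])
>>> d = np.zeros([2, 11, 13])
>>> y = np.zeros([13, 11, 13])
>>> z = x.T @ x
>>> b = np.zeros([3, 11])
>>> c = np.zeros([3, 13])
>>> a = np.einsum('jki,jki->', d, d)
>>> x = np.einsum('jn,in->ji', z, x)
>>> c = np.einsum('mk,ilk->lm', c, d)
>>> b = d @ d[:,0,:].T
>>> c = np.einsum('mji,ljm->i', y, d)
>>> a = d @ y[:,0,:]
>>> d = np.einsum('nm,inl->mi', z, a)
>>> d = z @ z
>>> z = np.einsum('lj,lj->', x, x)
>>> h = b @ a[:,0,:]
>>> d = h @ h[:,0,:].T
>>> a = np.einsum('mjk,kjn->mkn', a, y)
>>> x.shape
(11, 3)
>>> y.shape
(13, 11, 13)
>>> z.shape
()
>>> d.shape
(2, 11, 2)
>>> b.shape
(2, 11, 2)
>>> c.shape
(13,)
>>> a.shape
(2, 13, 13)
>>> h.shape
(2, 11, 13)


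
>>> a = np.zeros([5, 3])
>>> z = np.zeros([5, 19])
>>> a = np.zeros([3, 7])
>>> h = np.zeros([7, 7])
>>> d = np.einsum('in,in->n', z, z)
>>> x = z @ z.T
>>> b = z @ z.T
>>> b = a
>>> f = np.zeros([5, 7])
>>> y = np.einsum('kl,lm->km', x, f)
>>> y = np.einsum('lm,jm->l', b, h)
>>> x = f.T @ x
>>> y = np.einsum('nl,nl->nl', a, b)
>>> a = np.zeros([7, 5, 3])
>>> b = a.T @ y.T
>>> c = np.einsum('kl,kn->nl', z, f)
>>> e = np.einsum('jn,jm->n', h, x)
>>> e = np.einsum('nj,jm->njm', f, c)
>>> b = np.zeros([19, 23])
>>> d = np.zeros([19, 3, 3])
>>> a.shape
(7, 5, 3)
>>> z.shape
(5, 19)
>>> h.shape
(7, 7)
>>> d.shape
(19, 3, 3)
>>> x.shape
(7, 5)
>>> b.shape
(19, 23)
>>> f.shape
(5, 7)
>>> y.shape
(3, 7)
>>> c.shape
(7, 19)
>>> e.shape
(5, 7, 19)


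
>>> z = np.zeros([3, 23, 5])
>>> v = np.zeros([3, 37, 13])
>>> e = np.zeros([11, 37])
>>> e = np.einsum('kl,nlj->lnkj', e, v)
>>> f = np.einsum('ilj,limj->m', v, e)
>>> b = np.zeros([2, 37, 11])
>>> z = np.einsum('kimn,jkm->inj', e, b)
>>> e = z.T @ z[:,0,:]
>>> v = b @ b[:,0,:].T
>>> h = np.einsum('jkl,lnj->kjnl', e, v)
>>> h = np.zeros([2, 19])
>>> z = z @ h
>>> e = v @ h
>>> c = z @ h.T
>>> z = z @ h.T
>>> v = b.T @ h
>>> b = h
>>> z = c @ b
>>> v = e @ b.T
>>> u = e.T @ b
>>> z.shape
(3, 13, 19)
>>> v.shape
(2, 37, 2)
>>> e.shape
(2, 37, 19)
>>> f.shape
(11,)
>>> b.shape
(2, 19)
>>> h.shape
(2, 19)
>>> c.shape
(3, 13, 2)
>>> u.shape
(19, 37, 19)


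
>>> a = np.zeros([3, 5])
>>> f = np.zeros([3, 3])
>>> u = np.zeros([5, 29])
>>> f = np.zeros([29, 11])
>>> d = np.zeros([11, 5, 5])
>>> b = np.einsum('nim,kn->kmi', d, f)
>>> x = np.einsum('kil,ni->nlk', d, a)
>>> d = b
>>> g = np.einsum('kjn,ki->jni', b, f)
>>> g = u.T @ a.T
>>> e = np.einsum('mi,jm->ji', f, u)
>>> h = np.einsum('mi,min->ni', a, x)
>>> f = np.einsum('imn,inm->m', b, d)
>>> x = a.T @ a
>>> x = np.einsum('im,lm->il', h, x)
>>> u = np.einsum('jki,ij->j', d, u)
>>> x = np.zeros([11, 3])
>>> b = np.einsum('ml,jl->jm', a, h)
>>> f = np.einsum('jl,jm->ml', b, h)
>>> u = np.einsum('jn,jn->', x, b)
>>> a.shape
(3, 5)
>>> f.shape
(5, 3)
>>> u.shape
()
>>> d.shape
(29, 5, 5)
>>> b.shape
(11, 3)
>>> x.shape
(11, 3)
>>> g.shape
(29, 3)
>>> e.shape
(5, 11)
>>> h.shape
(11, 5)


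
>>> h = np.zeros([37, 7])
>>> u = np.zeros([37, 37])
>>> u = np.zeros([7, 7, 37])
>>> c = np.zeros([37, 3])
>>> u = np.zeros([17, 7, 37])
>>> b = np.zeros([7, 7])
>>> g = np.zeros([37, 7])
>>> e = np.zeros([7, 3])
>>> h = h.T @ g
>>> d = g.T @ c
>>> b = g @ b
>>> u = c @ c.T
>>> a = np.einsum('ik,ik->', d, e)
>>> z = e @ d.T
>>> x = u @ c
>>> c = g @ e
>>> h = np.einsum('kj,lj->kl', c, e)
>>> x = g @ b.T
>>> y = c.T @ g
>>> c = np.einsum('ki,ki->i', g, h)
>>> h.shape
(37, 7)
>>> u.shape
(37, 37)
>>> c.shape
(7,)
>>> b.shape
(37, 7)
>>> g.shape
(37, 7)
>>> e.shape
(7, 3)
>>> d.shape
(7, 3)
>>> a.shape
()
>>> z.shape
(7, 7)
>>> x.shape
(37, 37)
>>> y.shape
(3, 7)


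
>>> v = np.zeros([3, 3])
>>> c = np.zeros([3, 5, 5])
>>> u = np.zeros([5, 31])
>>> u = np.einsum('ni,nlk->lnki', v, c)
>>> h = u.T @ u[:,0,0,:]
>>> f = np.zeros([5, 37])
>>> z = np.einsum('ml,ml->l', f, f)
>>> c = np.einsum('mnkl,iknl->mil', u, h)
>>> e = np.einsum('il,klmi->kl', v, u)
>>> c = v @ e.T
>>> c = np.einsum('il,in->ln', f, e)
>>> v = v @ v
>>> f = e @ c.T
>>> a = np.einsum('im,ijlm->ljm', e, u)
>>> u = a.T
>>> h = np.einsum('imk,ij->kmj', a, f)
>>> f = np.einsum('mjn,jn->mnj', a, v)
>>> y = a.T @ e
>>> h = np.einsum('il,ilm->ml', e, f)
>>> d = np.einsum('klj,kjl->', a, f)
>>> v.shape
(3, 3)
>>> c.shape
(37, 3)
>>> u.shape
(3, 3, 5)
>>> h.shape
(3, 3)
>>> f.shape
(5, 3, 3)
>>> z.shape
(37,)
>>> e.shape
(5, 3)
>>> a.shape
(5, 3, 3)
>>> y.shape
(3, 3, 3)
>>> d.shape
()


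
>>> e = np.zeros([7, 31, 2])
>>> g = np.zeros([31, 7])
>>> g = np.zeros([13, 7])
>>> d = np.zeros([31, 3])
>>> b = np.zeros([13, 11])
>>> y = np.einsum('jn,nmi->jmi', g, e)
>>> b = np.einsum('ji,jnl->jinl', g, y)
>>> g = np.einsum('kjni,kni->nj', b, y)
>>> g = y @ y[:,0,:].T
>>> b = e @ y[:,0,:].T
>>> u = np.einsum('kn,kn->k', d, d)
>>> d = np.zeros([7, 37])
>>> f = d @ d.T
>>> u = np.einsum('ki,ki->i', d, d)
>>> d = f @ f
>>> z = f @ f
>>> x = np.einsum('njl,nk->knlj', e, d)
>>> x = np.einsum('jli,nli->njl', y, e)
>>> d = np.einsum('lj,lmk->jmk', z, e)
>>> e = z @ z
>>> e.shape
(7, 7)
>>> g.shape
(13, 31, 13)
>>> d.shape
(7, 31, 2)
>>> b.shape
(7, 31, 13)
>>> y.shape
(13, 31, 2)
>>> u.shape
(37,)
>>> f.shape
(7, 7)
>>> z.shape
(7, 7)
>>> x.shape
(7, 13, 31)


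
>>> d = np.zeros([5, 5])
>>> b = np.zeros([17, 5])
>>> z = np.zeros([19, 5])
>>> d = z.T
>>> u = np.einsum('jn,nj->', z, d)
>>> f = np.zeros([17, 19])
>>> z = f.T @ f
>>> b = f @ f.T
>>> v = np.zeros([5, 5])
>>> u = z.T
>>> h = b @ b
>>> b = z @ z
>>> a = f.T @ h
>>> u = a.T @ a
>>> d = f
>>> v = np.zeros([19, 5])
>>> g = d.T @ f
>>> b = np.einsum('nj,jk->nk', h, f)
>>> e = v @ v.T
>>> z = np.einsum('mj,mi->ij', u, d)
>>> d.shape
(17, 19)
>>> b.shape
(17, 19)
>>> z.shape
(19, 17)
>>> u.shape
(17, 17)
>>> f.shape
(17, 19)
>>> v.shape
(19, 5)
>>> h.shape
(17, 17)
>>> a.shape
(19, 17)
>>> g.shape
(19, 19)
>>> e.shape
(19, 19)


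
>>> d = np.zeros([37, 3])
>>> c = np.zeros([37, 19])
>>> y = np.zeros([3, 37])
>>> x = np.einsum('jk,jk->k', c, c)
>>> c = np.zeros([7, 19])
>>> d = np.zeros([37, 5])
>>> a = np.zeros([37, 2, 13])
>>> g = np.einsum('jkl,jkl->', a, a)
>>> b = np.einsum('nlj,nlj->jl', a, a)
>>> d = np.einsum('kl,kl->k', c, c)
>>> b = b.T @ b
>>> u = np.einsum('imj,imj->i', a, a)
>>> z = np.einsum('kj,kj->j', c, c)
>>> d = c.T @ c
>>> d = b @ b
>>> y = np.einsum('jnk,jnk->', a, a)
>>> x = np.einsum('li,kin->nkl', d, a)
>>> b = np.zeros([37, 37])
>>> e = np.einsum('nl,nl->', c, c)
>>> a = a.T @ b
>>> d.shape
(2, 2)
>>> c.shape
(7, 19)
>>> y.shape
()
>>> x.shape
(13, 37, 2)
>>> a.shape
(13, 2, 37)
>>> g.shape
()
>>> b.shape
(37, 37)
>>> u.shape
(37,)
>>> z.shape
(19,)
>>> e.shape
()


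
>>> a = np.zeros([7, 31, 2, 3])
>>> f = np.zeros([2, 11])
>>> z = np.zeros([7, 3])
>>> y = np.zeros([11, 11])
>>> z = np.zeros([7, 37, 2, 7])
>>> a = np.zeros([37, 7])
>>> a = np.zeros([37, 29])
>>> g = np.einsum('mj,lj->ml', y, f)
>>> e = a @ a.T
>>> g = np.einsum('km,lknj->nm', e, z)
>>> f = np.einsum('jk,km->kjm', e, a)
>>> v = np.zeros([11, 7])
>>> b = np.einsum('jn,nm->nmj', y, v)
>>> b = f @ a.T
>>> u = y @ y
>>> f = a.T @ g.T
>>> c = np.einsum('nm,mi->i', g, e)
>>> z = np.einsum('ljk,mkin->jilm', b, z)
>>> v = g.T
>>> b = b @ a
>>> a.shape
(37, 29)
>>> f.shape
(29, 2)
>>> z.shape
(37, 2, 37, 7)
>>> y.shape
(11, 11)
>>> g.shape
(2, 37)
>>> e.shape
(37, 37)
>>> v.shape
(37, 2)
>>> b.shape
(37, 37, 29)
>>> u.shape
(11, 11)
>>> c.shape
(37,)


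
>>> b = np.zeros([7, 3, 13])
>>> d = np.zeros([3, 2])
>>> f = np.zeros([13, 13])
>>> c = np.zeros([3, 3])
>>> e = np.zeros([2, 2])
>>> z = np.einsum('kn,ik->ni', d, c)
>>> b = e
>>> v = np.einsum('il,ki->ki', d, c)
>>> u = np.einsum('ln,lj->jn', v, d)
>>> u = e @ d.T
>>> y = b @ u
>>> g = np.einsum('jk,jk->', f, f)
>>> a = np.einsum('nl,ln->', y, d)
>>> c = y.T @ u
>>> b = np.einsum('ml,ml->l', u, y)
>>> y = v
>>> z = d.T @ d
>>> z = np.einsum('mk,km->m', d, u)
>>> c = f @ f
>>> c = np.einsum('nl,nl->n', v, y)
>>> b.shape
(3,)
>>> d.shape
(3, 2)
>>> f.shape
(13, 13)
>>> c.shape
(3,)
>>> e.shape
(2, 2)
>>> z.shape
(3,)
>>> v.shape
(3, 3)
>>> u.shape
(2, 3)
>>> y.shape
(3, 3)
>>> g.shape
()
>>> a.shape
()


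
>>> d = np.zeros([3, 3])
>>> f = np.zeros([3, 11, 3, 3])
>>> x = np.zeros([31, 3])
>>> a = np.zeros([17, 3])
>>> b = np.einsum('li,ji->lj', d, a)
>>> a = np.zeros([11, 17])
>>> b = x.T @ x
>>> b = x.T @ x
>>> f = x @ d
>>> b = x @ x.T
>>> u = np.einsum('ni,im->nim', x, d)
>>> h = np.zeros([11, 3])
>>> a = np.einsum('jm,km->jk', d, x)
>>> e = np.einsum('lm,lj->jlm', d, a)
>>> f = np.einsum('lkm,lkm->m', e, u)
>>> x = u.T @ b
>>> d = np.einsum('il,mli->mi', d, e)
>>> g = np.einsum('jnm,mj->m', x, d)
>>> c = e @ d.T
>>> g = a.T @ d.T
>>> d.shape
(31, 3)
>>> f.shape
(3,)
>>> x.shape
(3, 3, 31)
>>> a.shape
(3, 31)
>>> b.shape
(31, 31)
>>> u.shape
(31, 3, 3)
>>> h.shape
(11, 3)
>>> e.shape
(31, 3, 3)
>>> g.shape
(31, 31)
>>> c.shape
(31, 3, 31)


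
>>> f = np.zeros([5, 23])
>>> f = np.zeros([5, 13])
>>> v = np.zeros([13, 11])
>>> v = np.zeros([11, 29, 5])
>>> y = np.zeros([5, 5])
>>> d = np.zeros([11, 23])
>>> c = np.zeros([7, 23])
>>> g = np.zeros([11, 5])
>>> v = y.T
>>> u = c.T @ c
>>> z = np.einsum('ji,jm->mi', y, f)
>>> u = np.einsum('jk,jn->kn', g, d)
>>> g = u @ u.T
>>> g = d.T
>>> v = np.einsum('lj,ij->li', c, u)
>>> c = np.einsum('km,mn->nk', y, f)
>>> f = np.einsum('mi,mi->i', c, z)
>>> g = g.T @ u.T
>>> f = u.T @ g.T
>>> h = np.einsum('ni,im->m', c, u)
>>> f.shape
(23, 11)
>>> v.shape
(7, 5)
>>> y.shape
(5, 5)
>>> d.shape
(11, 23)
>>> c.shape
(13, 5)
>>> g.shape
(11, 5)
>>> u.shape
(5, 23)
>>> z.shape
(13, 5)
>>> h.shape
(23,)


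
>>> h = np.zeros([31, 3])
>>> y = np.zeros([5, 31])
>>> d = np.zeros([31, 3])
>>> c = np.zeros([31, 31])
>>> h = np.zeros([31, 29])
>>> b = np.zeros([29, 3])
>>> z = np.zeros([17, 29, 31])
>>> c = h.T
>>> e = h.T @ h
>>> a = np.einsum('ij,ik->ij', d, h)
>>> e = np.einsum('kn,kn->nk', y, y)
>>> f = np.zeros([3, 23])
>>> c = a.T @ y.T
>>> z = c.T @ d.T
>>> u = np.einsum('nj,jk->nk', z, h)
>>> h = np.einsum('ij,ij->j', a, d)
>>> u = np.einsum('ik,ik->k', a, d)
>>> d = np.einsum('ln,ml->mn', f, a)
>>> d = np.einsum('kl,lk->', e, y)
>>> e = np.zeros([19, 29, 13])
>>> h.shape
(3,)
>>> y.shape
(5, 31)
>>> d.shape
()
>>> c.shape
(3, 5)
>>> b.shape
(29, 3)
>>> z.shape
(5, 31)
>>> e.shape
(19, 29, 13)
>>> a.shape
(31, 3)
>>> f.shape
(3, 23)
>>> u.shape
(3,)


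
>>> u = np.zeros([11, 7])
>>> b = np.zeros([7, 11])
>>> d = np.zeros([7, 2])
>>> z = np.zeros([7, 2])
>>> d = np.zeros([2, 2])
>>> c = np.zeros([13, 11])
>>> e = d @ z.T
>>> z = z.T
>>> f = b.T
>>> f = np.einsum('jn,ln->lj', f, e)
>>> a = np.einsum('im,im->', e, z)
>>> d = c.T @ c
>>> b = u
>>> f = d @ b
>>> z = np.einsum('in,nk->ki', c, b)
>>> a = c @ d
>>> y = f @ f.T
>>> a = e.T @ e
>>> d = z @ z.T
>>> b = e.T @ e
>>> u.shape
(11, 7)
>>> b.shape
(7, 7)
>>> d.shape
(7, 7)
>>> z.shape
(7, 13)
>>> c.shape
(13, 11)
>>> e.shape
(2, 7)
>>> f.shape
(11, 7)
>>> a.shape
(7, 7)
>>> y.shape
(11, 11)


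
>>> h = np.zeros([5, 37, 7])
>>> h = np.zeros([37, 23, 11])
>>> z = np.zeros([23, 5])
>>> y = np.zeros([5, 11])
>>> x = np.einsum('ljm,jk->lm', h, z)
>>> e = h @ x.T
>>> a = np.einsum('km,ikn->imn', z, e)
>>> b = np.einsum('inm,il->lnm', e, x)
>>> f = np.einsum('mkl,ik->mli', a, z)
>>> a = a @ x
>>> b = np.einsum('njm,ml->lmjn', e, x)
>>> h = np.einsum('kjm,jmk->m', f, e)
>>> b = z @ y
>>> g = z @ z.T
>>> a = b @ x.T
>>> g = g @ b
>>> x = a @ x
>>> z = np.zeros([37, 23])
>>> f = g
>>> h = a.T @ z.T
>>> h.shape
(37, 37)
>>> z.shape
(37, 23)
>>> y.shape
(5, 11)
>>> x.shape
(23, 11)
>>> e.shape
(37, 23, 37)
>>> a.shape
(23, 37)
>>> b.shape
(23, 11)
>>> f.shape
(23, 11)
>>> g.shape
(23, 11)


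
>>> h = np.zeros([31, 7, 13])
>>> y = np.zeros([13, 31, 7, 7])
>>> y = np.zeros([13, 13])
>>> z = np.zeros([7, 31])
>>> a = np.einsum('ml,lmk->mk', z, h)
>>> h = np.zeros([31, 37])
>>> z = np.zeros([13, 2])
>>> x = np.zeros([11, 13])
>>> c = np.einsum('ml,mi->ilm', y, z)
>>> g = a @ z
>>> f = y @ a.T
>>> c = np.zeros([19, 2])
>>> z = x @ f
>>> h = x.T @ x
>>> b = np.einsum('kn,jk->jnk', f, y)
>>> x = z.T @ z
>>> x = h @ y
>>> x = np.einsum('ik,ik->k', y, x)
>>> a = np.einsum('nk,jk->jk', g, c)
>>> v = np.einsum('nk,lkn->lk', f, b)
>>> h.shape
(13, 13)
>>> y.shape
(13, 13)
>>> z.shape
(11, 7)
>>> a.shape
(19, 2)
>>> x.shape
(13,)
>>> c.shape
(19, 2)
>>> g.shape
(7, 2)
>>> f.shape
(13, 7)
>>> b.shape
(13, 7, 13)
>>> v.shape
(13, 7)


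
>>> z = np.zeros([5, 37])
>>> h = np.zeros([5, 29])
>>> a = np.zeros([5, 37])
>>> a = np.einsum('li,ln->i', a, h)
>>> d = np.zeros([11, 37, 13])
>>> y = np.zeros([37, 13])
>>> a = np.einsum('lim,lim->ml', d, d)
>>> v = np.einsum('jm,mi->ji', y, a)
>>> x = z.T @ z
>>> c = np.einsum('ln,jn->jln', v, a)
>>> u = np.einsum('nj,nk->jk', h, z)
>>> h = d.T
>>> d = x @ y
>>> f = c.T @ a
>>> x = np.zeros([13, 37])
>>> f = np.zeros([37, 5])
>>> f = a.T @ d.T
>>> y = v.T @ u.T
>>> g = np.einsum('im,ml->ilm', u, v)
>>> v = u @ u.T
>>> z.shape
(5, 37)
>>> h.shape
(13, 37, 11)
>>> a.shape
(13, 11)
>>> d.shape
(37, 13)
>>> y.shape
(11, 29)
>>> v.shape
(29, 29)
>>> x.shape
(13, 37)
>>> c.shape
(13, 37, 11)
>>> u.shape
(29, 37)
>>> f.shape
(11, 37)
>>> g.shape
(29, 11, 37)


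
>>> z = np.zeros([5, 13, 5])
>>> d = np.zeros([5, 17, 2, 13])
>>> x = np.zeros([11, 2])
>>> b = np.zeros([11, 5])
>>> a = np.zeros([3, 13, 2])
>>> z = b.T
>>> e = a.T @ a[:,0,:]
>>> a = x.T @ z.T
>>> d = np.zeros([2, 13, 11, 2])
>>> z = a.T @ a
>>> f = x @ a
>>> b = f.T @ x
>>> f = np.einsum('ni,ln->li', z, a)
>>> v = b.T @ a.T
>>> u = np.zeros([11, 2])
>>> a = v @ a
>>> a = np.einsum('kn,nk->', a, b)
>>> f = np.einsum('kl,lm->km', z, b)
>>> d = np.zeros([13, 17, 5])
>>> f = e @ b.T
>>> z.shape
(5, 5)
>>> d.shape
(13, 17, 5)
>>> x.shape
(11, 2)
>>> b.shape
(5, 2)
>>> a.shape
()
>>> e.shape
(2, 13, 2)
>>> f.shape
(2, 13, 5)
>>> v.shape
(2, 2)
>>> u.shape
(11, 2)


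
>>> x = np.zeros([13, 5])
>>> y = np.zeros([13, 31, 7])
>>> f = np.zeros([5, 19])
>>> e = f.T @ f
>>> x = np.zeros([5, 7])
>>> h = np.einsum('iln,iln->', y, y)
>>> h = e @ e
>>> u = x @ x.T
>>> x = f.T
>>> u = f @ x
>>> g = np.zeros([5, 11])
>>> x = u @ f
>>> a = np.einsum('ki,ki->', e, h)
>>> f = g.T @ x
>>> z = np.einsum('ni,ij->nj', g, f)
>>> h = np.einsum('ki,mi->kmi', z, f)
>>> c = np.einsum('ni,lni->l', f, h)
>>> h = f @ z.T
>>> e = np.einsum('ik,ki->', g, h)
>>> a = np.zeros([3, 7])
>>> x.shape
(5, 19)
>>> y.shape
(13, 31, 7)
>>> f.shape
(11, 19)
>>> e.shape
()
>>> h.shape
(11, 5)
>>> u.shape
(5, 5)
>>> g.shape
(5, 11)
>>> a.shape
(3, 7)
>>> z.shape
(5, 19)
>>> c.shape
(5,)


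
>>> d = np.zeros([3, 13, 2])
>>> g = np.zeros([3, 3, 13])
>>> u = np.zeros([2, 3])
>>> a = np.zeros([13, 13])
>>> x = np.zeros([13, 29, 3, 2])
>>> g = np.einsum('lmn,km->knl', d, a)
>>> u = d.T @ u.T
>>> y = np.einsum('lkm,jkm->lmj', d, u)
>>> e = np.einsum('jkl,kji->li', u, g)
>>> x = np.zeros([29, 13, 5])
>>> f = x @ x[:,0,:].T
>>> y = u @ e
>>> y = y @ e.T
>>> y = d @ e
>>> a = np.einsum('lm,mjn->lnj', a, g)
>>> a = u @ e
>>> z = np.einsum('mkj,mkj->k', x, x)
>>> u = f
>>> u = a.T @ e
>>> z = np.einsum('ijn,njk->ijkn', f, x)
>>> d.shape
(3, 13, 2)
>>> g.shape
(13, 2, 3)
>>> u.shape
(3, 13, 3)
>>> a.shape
(2, 13, 3)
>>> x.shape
(29, 13, 5)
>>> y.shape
(3, 13, 3)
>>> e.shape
(2, 3)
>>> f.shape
(29, 13, 29)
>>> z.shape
(29, 13, 5, 29)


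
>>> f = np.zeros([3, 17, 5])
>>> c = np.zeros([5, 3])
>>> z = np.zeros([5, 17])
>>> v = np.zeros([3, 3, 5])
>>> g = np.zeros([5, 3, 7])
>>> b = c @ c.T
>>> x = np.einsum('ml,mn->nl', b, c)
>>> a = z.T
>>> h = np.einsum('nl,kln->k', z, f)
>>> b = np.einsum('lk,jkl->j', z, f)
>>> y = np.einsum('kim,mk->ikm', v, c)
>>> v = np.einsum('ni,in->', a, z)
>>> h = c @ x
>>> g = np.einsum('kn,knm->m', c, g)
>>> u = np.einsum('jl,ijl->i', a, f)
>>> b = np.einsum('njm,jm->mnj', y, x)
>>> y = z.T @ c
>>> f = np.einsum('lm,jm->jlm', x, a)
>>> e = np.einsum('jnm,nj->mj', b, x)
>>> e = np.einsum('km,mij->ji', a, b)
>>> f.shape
(17, 3, 5)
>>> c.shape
(5, 3)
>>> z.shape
(5, 17)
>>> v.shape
()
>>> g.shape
(7,)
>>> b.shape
(5, 3, 3)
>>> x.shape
(3, 5)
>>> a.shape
(17, 5)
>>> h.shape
(5, 5)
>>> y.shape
(17, 3)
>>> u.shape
(3,)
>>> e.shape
(3, 3)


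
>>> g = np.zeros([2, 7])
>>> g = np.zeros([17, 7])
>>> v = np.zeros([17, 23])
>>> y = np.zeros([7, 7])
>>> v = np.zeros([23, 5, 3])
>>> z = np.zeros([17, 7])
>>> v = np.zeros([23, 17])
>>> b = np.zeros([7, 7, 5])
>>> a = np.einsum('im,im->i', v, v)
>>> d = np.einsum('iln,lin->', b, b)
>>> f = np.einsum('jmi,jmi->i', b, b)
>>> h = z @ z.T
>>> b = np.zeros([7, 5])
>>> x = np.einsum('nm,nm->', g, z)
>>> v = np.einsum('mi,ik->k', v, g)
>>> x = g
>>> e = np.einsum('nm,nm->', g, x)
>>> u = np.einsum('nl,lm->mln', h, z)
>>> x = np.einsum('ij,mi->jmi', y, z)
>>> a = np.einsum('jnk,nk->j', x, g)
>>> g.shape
(17, 7)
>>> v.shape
(7,)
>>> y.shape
(7, 7)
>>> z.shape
(17, 7)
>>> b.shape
(7, 5)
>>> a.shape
(7,)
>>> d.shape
()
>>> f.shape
(5,)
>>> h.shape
(17, 17)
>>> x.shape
(7, 17, 7)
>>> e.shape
()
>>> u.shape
(7, 17, 17)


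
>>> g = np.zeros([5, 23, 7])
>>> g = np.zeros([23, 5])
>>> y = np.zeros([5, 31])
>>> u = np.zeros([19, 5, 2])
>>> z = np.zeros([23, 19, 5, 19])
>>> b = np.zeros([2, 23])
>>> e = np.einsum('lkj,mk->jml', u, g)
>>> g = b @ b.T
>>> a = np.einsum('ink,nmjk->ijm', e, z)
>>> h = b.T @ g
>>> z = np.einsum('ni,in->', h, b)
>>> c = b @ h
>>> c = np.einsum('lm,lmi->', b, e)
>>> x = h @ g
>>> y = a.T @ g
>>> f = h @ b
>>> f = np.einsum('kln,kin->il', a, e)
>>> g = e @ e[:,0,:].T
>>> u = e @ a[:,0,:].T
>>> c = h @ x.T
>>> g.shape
(2, 23, 2)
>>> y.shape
(19, 5, 2)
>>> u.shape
(2, 23, 2)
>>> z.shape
()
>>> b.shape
(2, 23)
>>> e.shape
(2, 23, 19)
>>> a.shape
(2, 5, 19)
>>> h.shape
(23, 2)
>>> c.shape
(23, 23)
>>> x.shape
(23, 2)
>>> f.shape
(23, 5)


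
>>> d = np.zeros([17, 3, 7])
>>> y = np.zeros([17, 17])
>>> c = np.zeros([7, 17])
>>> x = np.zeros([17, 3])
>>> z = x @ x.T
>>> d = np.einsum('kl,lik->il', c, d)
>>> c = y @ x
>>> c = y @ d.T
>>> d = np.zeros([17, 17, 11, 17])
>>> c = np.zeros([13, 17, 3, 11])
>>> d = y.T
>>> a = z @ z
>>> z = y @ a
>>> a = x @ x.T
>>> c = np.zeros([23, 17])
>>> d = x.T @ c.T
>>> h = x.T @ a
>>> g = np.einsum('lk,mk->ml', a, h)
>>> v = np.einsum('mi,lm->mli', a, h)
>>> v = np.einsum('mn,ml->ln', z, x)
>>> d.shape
(3, 23)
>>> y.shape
(17, 17)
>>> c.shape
(23, 17)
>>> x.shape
(17, 3)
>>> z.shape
(17, 17)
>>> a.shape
(17, 17)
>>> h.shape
(3, 17)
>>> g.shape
(3, 17)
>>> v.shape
(3, 17)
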